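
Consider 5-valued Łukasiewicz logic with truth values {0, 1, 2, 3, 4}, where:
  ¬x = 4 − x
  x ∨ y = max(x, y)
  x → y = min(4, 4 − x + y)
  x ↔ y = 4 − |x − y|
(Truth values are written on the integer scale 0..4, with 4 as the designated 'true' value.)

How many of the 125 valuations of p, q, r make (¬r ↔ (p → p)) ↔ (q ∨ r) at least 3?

45

value 4: 25 assignments (counts)
value 3: 20 assignments (counts)
value 2: 40 assignments
value 1: 10 assignments
value 0: 30 assignments
So 45 of the 125 assignments meet the threshold.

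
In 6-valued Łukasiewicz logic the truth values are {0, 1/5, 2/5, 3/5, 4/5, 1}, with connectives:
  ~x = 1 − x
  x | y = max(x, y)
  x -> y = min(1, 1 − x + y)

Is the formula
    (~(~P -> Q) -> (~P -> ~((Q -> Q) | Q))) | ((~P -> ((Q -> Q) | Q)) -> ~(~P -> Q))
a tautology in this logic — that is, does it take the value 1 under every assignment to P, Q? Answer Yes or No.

No

Counterexample: take P = 0, Q = 1/5.
~P = ~0 = 1
~P -> Q = 1 -> 1/5 = 1/5
~(~P -> Q) = ~1/5 = 4/5
~P = ~0 = 1
Q -> Q = 1/5 -> 1/5 = 1
(Q -> Q) | Q = 1 | 1/5 = 1
~((Q -> Q) | Q) = ~1 = 0
~P -> ~((Q -> Q) | Q) = 1 -> 0 = 0
~(~P -> Q) -> (~P -> ~((Q -> Q) | Q)) = 4/5 -> 0 = 1/5
~P = ~0 = 1
Q -> Q = 1/5 -> 1/5 = 1
(Q -> Q) | Q = 1 | 1/5 = 1
~P -> ((Q -> Q) | Q) = 1 -> 1 = 1
~P = ~0 = 1
~P -> Q = 1 -> 1/5 = 1/5
~(~P -> Q) = ~1/5 = 4/5
(~P -> ((Q -> Q) | Q)) -> ~(~P -> Q) = 1 -> 4/5 = 4/5
(~(~P -> Q) -> (~P -> ~((Q -> Q) | Q))) | ((~P -> ((Q -> Q) | Q)) -> ~(~P -> Q)) = 1/5 | 4/5 = 4/5
This gives 4/5 ≠ 1.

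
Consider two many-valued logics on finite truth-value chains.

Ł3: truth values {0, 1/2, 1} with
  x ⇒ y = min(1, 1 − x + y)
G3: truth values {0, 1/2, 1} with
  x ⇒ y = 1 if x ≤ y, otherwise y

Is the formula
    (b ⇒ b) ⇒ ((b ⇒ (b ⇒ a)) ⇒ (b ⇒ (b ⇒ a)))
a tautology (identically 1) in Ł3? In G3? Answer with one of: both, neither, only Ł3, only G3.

both

In Ł3: every assignment gives 1 — tautology.
In G3: every assignment gives 1 — tautology.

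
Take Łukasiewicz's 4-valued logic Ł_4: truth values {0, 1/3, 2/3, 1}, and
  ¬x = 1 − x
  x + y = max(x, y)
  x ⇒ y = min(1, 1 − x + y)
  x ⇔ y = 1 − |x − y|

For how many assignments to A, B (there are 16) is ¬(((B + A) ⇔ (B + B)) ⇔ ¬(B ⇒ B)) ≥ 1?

10

A = 0, B = 0 ↦ 1  ≥
A = 0, B = 1/3 ↦ 1  ≥
A = 0, B = 2/3 ↦ 1  ≥
A = 0, B = 1 ↦ 1  ≥
A = 1/3, B = 0 ↦ 2/3  <
A = 1/3, B = 1/3 ↦ 1  ≥
A = 1/3, B = 2/3 ↦ 1  ≥
A = 1/3, B = 1 ↦ 1  ≥
A = 2/3, B = 0 ↦ 1/3  <
A = 2/3, B = 1/3 ↦ 2/3  <
A = 2/3, B = 2/3 ↦ 1  ≥
A = 2/3, B = 1 ↦ 1  ≥
A = 1, B = 0 ↦ 0  <
A = 1, B = 1/3 ↦ 1/3  <
A = 1, B = 2/3 ↦ 2/3  <
A = 1, B = 1 ↦ 1  ≥
So 10 of the 16 assignments meet the threshold.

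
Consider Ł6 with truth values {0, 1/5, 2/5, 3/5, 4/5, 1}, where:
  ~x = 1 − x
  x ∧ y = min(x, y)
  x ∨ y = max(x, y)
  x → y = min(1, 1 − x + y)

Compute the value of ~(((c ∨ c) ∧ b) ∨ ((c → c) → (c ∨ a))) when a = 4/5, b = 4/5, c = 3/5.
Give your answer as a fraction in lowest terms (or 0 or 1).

c ∨ c = 3/5 ∨ 3/5 = 3/5
(c ∨ c) ∧ b = 3/5 ∧ 4/5 = 3/5
c → c = 3/5 → 3/5 = 1
c ∨ a = 3/5 ∨ 4/5 = 4/5
(c → c) → (c ∨ a) = 1 → 4/5 = 4/5
((c ∨ c) ∧ b) ∨ ((c → c) → (c ∨ a)) = 3/5 ∨ 4/5 = 4/5
~(((c ∨ c) ∧ b) ∨ ((c → c) → (c ∨ a))) = ~4/5 = 1/5

1/5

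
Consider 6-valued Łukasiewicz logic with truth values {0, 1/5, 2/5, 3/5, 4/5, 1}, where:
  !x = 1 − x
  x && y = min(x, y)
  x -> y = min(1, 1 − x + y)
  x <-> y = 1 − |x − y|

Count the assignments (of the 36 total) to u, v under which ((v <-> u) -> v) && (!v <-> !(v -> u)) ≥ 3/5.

16

value 1: 3 assignments (counts)
value 4/5: 7 assignments (counts)
value 3/5: 6 assignments (counts)
value 2/5: 7 assignments
value 1/5: 6 assignments
value 0: 7 assignments
So 16 of the 36 assignments meet the threshold.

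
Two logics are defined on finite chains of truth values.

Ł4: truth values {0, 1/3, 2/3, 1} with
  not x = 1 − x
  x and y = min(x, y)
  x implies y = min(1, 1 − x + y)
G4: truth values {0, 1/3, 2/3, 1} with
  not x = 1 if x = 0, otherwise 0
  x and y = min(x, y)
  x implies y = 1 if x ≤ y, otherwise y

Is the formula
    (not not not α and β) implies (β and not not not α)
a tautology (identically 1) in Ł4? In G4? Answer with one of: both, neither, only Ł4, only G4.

both

In Ł4: every assignment gives 1 — tautology.
In G4: every assignment gives 1 — tautology.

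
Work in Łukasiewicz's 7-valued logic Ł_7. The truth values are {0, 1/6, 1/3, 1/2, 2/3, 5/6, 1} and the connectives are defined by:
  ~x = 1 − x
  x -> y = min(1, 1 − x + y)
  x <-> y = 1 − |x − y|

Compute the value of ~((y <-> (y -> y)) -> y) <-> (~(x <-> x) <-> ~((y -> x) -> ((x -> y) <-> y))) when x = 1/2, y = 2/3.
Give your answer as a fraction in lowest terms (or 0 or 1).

1/6

y -> y = 2/3 -> 2/3 = 1
y <-> (y -> y) = 2/3 <-> 1 = 2/3
(y <-> (y -> y)) -> y = 2/3 -> 2/3 = 1
~((y <-> (y -> y)) -> y) = ~1 = 0
x <-> x = 1/2 <-> 1/2 = 1
~(x <-> x) = ~1 = 0
y -> x = 2/3 -> 1/2 = 5/6
x -> y = 1/2 -> 2/3 = 1
(x -> y) <-> y = 1 <-> 2/3 = 2/3
(y -> x) -> ((x -> y) <-> y) = 5/6 -> 2/3 = 5/6
~((y -> x) -> ((x -> y) <-> y)) = ~5/6 = 1/6
~(x <-> x) <-> ~((y -> x) -> ((x -> y) <-> y)) = 0 <-> 1/6 = 5/6
~((y <-> (y -> y)) -> y) <-> (~(x <-> x) <-> ~((y -> x) -> ((x -> y) <-> y))) = 0 <-> 5/6 = 1/6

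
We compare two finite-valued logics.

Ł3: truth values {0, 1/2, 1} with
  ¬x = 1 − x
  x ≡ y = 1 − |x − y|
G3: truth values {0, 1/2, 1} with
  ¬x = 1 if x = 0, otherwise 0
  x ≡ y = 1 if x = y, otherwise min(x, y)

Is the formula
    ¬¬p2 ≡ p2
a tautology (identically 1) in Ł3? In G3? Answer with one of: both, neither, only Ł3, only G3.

only Ł3

In Ł3: every assignment gives 1 — tautology.
In G3: at p2 = 1/2 the value is 1/2 — not a tautology.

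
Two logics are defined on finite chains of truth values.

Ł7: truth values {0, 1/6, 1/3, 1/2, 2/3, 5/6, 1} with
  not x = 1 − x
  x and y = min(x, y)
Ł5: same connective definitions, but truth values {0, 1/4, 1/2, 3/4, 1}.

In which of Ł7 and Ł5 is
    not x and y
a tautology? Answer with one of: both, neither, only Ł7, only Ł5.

In Ł7: at x = 0, y = 0 the value is 0 — not a tautology.
In Ł5: at x = 0, y = 0 the value is 0 — not a tautology.

neither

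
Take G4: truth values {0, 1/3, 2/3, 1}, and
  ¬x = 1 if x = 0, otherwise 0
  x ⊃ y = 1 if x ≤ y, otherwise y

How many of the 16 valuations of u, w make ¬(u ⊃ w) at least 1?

3

u = 0, w = 0 ↦ 0  <
u = 0, w = 1/3 ↦ 0  <
u = 0, w = 2/3 ↦ 0  <
u = 0, w = 1 ↦ 0  <
u = 1/3, w = 0 ↦ 1  ≥
u = 1/3, w = 1/3 ↦ 0  <
u = 1/3, w = 2/3 ↦ 0  <
u = 1/3, w = 1 ↦ 0  <
u = 2/3, w = 0 ↦ 1  ≥
u = 2/3, w = 1/3 ↦ 0  <
u = 2/3, w = 2/3 ↦ 0  <
u = 2/3, w = 1 ↦ 0  <
u = 1, w = 0 ↦ 1  ≥
u = 1, w = 1/3 ↦ 0  <
u = 1, w = 2/3 ↦ 0  <
u = 1, w = 1 ↦ 0  <
So 3 of the 16 assignments meet the threshold.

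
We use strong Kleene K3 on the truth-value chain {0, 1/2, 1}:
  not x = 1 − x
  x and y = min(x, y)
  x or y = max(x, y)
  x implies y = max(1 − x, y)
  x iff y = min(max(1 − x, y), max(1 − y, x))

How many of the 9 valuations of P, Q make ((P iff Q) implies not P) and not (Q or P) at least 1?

1

P = 0, Q = 0 ↦ 1  ≥
P = 0, Q = 1/2 ↦ 1/2  <
P = 0, Q = 1 ↦ 0  <
P = 1/2, Q = 0 ↦ 1/2  <
P = 1/2, Q = 1/2 ↦ 1/2  <
P = 1/2, Q = 1 ↦ 0  <
P = 1, Q = 0 ↦ 0  <
P = 1, Q = 1/2 ↦ 0  <
P = 1, Q = 1 ↦ 0  <
So 1 of the 9 assignments meets the threshold.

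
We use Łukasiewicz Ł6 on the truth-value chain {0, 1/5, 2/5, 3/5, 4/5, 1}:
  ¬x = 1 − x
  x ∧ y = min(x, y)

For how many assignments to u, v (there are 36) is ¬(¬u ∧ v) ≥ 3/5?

value 1: 11 assignments (counts)
value 4/5: 9 assignments (counts)
value 3/5: 7 assignments (counts)
value 2/5: 5 assignments
value 1/5: 3 assignments
value 0: 1 assignment
So 27 of the 36 assignments meet the threshold.

27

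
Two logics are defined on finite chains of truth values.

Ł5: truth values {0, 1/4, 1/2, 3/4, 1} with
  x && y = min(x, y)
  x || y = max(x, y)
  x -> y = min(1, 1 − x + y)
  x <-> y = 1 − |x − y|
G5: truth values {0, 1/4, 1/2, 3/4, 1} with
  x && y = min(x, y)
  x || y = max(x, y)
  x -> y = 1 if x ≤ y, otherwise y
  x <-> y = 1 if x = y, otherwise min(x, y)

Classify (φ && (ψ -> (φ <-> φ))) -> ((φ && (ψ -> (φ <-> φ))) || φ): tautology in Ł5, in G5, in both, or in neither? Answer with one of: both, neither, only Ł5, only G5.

both

In Ł5: every assignment gives 1 — tautology.
In G5: every assignment gives 1 — tautology.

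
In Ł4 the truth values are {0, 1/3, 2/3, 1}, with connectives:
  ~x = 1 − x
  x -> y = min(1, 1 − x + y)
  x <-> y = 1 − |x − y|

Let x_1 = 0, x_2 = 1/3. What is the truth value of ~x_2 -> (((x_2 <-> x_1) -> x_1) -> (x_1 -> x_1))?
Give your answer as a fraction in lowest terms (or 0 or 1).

1

~x_2 = ~1/3 = 2/3
x_2 <-> x_1 = 1/3 <-> 0 = 2/3
(x_2 <-> x_1) -> x_1 = 2/3 -> 0 = 1/3
x_1 -> x_1 = 0 -> 0 = 1
((x_2 <-> x_1) -> x_1) -> (x_1 -> x_1) = 1/3 -> 1 = 1
~x_2 -> (((x_2 <-> x_1) -> x_1) -> (x_1 -> x_1)) = 2/3 -> 1 = 1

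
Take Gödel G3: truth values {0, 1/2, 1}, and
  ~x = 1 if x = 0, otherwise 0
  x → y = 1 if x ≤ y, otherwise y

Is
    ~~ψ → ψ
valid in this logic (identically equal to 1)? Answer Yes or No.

Counterexample: take ψ = 1/2.
~ψ = ~1/2 = 0
~~ψ = ~0 = 1
~~ψ → ψ = 1 → 1/2 = 1/2
This gives 1/2 ≠ 1.

No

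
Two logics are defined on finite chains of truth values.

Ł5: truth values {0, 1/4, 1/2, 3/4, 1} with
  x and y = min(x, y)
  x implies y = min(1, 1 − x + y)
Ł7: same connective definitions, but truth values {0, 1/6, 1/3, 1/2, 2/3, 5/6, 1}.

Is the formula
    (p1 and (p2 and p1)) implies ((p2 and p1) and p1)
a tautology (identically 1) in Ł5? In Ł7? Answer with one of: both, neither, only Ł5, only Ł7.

both

In Ł5: every assignment gives 1 — tautology.
In Ł7: every assignment gives 1 — tautology.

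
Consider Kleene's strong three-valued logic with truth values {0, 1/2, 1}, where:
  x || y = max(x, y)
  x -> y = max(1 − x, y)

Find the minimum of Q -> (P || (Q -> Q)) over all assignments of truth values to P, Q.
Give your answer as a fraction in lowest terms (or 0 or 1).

Take P = 0, Q = 1/2:
Q -> Q = 1/2 -> 1/2 = 1/2
P || (Q -> Q) = 0 || 1/2 = 1/2
Q -> (P || (Q -> Q)) = 1/2 -> 1/2 = 1/2
No assignment yields a value below 1/2, so this is the minimum.

1/2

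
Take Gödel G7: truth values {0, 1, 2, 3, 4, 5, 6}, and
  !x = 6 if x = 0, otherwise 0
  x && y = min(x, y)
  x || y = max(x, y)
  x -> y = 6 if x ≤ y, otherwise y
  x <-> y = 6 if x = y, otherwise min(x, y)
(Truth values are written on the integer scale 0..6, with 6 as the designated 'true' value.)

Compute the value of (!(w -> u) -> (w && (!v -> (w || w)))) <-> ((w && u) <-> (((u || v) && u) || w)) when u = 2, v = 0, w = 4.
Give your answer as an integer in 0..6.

2

w -> u = 4 -> 2 = 2
!(w -> u) = !2 = 0
!v = !0 = 6
w || w = 4 || 4 = 4
!v -> (w || w) = 6 -> 4 = 4
w && (!v -> (w || w)) = 4 && 4 = 4
!(w -> u) -> (w && (!v -> (w || w))) = 0 -> 4 = 6
w && u = 4 && 2 = 2
u || v = 2 || 0 = 2
(u || v) && u = 2 && 2 = 2
((u || v) && u) || w = 2 || 4 = 4
(w && u) <-> (((u || v) && u) || w) = 2 <-> 4 = 2
(!(w -> u) -> (w && (!v -> (w || w)))) <-> ((w && u) <-> (((u || v) && u) || w)) = 6 <-> 2 = 2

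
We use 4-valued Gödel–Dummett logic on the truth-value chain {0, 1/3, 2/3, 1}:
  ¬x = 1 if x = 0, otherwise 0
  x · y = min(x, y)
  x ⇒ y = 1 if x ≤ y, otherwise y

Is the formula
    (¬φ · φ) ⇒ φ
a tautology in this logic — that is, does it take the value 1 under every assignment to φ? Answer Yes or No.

φ = 0 ↦ 1
φ = 1/3 ↦ 1
φ = 2/3 ↦ 1
φ = 1 ↦ 1
Every assignment gives a value ≥ 1.

Yes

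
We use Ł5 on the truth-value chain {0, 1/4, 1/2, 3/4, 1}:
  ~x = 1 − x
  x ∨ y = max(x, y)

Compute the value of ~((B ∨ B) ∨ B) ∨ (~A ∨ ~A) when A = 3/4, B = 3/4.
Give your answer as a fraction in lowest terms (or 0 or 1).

B ∨ B = 3/4 ∨ 3/4 = 3/4
(B ∨ B) ∨ B = 3/4 ∨ 3/4 = 3/4
~((B ∨ B) ∨ B) = ~3/4 = 1/4
~A = ~3/4 = 1/4
~A = ~3/4 = 1/4
~A ∨ ~A = 1/4 ∨ 1/4 = 1/4
~((B ∨ B) ∨ B) ∨ (~A ∨ ~A) = 1/4 ∨ 1/4 = 1/4

1/4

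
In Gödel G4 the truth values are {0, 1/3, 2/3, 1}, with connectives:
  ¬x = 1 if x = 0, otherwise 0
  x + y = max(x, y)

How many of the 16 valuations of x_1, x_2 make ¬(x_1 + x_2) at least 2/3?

1

x_1 = 0, x_2 = 0 ↦ 1  ≥
x_1 = 0, x_2 = 1/3 ↦ 0  <
x_1 = 0, x_2 = 2/3 ↦ 0  <
x_1 = 0, x_2 = 1 ↦ 0  <
x_1 = 1/3, x_2 = 0 ↦ 0  <
x_1 = 1/3, x_2 = 1/3 ↦ 0  <
x_1 = 1/3, x_2 = 2/3 ↦ 0  <
x_1 = 1/3, x_2 = 1 ↦ 0  <
x_1 = 2/3, x_2 = 0 ↦ 0  <
x_1 = 2/3, x_2 = 1/3 ↦ 0  <
x_1 = 2/3, x_2 = 2/3 ↦ 0  <
x_1 = 2/3, x_2 = 1 ↦ 0  <
x_1 = 1, x_2 = 0 ↦ 0  <
x_1 = 1, x_2 = 1/3 ↦ 0  <
x_1 = 1, x_2 = 2/3 ↦ 0  <
x_1 = 1, x_2 = 1 ↦ 0  <
So 1 of the 16 assignments meets the threshold.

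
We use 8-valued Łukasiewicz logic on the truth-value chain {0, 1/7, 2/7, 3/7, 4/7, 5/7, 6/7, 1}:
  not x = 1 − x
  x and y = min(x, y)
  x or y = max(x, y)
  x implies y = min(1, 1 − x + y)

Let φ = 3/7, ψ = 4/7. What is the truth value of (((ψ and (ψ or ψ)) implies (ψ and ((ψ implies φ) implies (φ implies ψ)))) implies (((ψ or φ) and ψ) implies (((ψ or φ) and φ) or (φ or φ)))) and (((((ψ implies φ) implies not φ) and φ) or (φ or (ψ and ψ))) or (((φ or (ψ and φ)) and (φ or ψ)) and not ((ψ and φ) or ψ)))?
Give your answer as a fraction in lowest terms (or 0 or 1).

ψ or ψ = 4/7 or 4/7 = 4/7
ψ and (ψ or ψ) = 4/7 and 4/7 = 4/7
ψ implies φ = 4/7 implies 3/7 = 6/7
φ implies ψ = 3/7 implies 4/7 = 1
(ψ implies φ) implies (φ implies ψ) = 6/7 implies 1 = 1
ψ and ((ψ implies φ) implies (φ implies ψ)) = 4/7 and 1 = 4/7
(ψ and (ψ or ψ)) implies (ψ and ((ψ implies φ) implies (φ implies ψ))) = 4/7 implies 4/7 = 1
ψ or φ = 4/7 or 3/7 = 4/7
(ψ or φ) and ψ = 4/7 and 4/7 = 4/7
ψ or φ = 4/7 or 3/7 = 4/7
(ψ or φ) and φ = 4/7 and 3/7 = 3/7
φ or φ = 3/7 or 3/7 = 3/7
((ψ or φ) and φ) or (φ or φ) = 3/7 or 3/7 = 3/7
((ψ or φ) and ψ) implies (((ψ or φ) and φ) or (φ or φ)) = 4/7 implies 3/7 = 6/7
((ψ and (ψ or ψ)) implies (ψ and ((ψ implies φ) implies (φ implies ψ)))) implies (((ψ or φ) and ψ) implies (((ψ or φ) and φ) or (φ or φ))) = 1 implies 6/7 = 6/7
ψ implies φ = 4/7 implies 3/7 = 6/7
not φ = not 3/7 = 4/7
(ψ implies φ) implies not φ = 6/7 implies 4/7 = 5/7
((ψ implies φ) implies not φ) and φ = 5/7 and 3/7 = 3/7
ψ and ψ = 4/7 and 4/7 = 4/7
φ or (ψ and ψ) = 3/7 or 4/7 = 4/7
(((ψ implies φ) implies not φ) and φ) or (φ or (ψ and ψ)) = 3/7 or 4/7 = 4/7
ψ and φ = 4/7 and 3/7 = 3/7
φ or (ψ and φ) = 3/7 or 3/7 = 3/7
φ or ψ = 3/7 or 4/7 = 4/7
(φ or (ψ and φ)) and (φ or ψ) = 3/7 and 4/7 = 3/7
ψ and φ = 4/7 and 3/7 = 3/7
(ψ and φ) or ψ = 3/7 or 4/7 = 4/7
not ((ψ and φ) or ψ) = not 4/7 = 3/7
((φ or (ψ and φ)) and (φ or ψ)) and not ((ψ and φ) or ψ) = 3/7 and 3/7 = 3/7
((((ψ implies φ) implies not φ) and φ) or (φ or (ψ and ψ))) or (((φ or (ψ and φ)) and (φ or ψ)) and not ((ψ and φ) or ψ)) = 4/7 or 3/7 = 4/7
(((ψ and (ψ or ψ)) implies (ψ and ((ψ implies φ) implies (φ implies ψ)))) implies (((ψ or φ) and ψ) implies (((ψ or φ) and φ) or (φ or φ)))) and (((((ψ implies φ) implies not φ) and φ) or (φ or (ψ and ψ))) or (((φ or (ψ and φ)) and (φ or ψ)) and not ((ψ and φ) or ψ))) = 6/7 and 4/7 = 4/7

4/7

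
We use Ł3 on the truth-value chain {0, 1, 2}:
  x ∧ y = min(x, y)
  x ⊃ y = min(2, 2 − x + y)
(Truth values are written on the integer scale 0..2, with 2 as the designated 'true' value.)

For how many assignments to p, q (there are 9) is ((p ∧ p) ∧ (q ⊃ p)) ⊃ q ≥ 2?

p = 0, q = 0 ↦ 2  ≥
p = 0, q = 1 ↦ 2  ≥
p = 0, q = 2 ↦ 2  ≥
p = 1, q = 0 ↦ 1  <
p = 1, q = 1 ↦ 2  ≥
p = 1, q = 2 ↦ 2  ≥
p = 2, q = 0 ↦ 0  <
p = 2, q = 1 ↦ 1  <
p = 2, q = 2 ↦ 2  ≥
So 6 of the 9 assignments meet the threshold.

6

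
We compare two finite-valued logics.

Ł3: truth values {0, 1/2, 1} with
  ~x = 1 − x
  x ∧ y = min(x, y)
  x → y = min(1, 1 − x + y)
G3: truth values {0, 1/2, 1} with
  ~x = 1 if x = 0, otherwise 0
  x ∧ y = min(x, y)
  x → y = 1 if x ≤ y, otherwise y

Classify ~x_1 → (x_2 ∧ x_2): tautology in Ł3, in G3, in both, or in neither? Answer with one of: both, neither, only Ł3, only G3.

neither

In Ł3: at x_1 = 0, x_2 = 0 the value is 0 — not a tautology.
In G3: at x_1 = 0, x_2 = 0 the value is 0 — not a tautology.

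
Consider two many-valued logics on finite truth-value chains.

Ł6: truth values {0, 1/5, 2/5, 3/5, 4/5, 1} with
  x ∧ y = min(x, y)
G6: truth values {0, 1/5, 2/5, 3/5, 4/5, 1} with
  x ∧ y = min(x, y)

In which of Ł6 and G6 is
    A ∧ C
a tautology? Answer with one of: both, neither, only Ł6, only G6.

In Ł6: at A = 0, C = 0 the value is 0 — not a tautology.
In G6: at A = 0, C = 0 the value is 0 — not a tautology.

neither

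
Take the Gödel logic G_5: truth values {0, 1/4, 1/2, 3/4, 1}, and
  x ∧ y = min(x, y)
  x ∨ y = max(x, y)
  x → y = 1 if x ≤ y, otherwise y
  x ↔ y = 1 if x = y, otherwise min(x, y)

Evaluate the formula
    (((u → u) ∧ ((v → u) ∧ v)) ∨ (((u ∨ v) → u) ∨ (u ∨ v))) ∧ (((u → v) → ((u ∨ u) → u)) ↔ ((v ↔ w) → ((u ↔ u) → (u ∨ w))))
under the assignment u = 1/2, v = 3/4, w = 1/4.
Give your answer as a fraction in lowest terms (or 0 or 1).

u → u = 1/2 → 1/2 = 1
v → u = 3/4 → 1/2 = 1/2
(v → u) ∧ v = 1/2 ∧ 3/4 = 1/2
(u → u) ∧ ((v → u) ∧ v) = 1 ∧ 1/2 = 1/2
u ∨ v = 1/2 ∨ 3/4 = 3/4
(u ∨ v) → u = 3/4 → 1/2 = 1/2
u ∨ v = 1/2 ∨ 3/4 = 3/4
((u ∨ v) → u) ∨ (u ∨ v) = 1/2 ∨ 3/4 = 3/4
((u → u) ∧ ((v → u) ∧ v)) ∨ (((u ∨ v) → u) ∨ (u ∨ v)) = 1/2 ∨ 3/4 = 3/4
u → v = 1/2 → 3/4 = 1
u ∨ u = 1/2 ∨ 1/2 = 1/2
(u ∨ u) → u = 1/2 → 1/2 = 1
(u → v) → ((u ∨ u) → u) = 1 → 1 = 1
v ↔ w = 3/4 ↔ 1/4 = 1/4
u ↔ u = 1/2 ↔ 1/2 = 1
u ∨ w = 1/2 ∨ 1/4 = 1/2
(u ↔ u) → (u ∨ w) = 1 → 1/2 = 1/2
(v ↔ w) → ((u ↔ u) → (u ∨ w)) = 1/4 → 1/2 = 1
((u → v) → ((u ∨ u) → u)) ↔ ((v ↔ w) → ((u ↔ u) → (u ∨ w))) = 1 ↔ 1 = 1
(((u → u) ∧ ((v → u) ∧ v)) ∨ (((u ∨ v) → u) ∨ (u ∨ v))) ∧ (((u → v) → ((u ∨ u) → u)) ↔ ((v ↔ w) → ((u ↔ u) → (u ∨ w)))) = 3/4 ∧ 1 = 3/4

3/4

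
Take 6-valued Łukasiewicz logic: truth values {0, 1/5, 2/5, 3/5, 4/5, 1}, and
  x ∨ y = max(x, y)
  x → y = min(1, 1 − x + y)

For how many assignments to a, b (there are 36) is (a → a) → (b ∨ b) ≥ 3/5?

value 1: 6 assignments (counts)
value 4/5: 6 assignments (counts)
value 3/5: 6 assignments (counts)
value 2/5: 6 assignments
value 1/5: 6 assignments
value 0: 6 assignments
So 18 of the 36 assignments meet the threshold.

18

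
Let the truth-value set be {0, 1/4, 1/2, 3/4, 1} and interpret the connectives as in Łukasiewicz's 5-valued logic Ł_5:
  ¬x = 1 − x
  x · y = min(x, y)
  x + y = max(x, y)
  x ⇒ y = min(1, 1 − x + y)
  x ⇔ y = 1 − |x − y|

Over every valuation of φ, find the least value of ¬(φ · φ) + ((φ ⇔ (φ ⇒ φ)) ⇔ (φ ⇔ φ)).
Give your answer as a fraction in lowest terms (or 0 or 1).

1/2

Take φ = 1/2:
φ · φ = 1/2 · 1/2 = 1/2
¬(φ · φ) = ¬1/2 = 1/2
φ ⇒ φ = 1/2 ⇒ 1/2 = 1
φ ⇔ (φ ⇒ φ) = 1/2 ⇔ 1 = 1/2
φ ⇔ φ = 1/2 ⇔ 1/2 = 1
(φ ⇔ (φ ⇒ φ)) ⇔ (φ ⇔ φ) = 1/2 ⇔ 1 = 1/2
¬(φ · φ) + ((φ ⇔ (φ ⇒ φ)) ⇔ (φ ⇔ φ)) = 1/2 + 1/2 = 1/2
No assignment yields a value below 1/2, so this is the minimum.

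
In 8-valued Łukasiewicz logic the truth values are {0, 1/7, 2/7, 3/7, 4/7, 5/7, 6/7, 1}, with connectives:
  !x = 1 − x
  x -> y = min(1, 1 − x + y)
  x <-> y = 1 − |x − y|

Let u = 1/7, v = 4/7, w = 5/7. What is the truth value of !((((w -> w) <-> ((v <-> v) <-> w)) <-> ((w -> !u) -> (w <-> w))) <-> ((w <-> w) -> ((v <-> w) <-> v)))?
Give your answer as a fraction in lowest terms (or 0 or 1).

0

w -> w = 5/7 -> 5/7 = 1
v <-> v = 4/7 <-> 4/7 = 1
(v <-> v) <-> w = 1 <-> 5/7 = 5/7
(w -> w) <-> ((v <-> v) <-> w) = 1 <-> 5/7 = 5/7
!u = !1/7 = 6/7
w -> !u = 5/7 -> 6/7 = 1
w <-> w = 5/7 <-> 5/7 = 1
(w -> !u) -> (w <-> w) = 1 -> 1 = 1
((w -> w) <-> ((v <-> v) <-> w)) <-> ((w -> !u) -> (w <-> w)) = 5/7 <-> 1 = 5/7
w <-> w = 5/7 <-> 5/7 = 1
v <-> w = 4/7 <-> 5/7 = 6/7
(v <-> w) <-> v = 6/7 <-> 4/7 = 5/7
(w <-> w) -> ((v <-> w) <-> v) = 1 -> 5/7 = 5/7
(((w -> w) <-> ((v <-> v) <-> w)) <-> ((w -> !u) -> (w <-> w))) <-> ((w <-> w) -> ((v <-> w) <-> v)) = 5/7 <-> 5/7 = 1
!((((w -> w) <-> ((v <-> v) <-> w)) <-> ((w -> !u) -> (w <-> w))) <-> ((w <-> w) -> ((v <-> w) <-> v))) = !1 = 0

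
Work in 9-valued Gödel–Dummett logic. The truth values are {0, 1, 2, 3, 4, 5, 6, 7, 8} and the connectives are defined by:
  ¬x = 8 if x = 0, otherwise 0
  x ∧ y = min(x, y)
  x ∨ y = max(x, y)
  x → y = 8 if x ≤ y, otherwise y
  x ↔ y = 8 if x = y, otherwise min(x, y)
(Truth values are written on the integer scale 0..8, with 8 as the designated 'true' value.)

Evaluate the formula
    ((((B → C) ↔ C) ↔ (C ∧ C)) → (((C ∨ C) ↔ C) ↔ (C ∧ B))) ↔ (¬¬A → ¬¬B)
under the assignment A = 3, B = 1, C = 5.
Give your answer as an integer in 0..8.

B → C = 1 → 5 = 8
(B → C) ↔ C = 8 ↔ 5 = 5
C ∧ C = 5 ∧ 5 = 5
((B → C) ↔ C) ↔ (C ∧ C) = 5 ↔ 5 = 8
C ∨ C = 5 ∨ 5 = 5
(C ∨ C) ↔ C = 5 ↔ 5 = 8
C ∧ B = 5 ∧ 1 = 1
((C ∨ C) ↔ C) ↔ (C ∧ B) = 8 ↔ 1 = 1
(((B → C) ↔ C) ↔ (C ∧ C)) → (((C ∨ C) ↔ C) ↔ (C ∧ B)) = 8 → 1 = 1
¬A = ¬3 = 0
¬¬A = ¬0 = 8
¬B = ¬1 = 0
¬¬B = ¬0 = 8
¬¬A → ¬¬B = 8 → 8 = 8
((((B → C) ↔ C) ↔ (C ∧ C)) → (((C ∨ C) ↔ C) ↔ (C ∧ B))) ↔ (¬¬A → ¬¬B) = 1 ↔ 8 = 1

1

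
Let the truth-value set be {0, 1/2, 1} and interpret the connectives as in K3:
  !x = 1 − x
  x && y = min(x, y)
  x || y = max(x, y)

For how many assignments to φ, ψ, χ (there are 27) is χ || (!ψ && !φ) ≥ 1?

11

value 1: 11 assignments (counts)
value 1/2: 11 assignments
value 0: 5 assignments
So 11 of the 27 assignments meet the threshold.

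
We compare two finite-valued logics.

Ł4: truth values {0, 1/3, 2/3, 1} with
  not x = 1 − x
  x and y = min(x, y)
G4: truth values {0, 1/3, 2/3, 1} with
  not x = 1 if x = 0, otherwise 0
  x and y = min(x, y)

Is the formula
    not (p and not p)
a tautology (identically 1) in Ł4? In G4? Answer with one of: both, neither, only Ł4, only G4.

only G4

In Ł4: at p = 1/3 the value is 2/3 — not a tautology.
In G4: every assignment gives 1 — tautology.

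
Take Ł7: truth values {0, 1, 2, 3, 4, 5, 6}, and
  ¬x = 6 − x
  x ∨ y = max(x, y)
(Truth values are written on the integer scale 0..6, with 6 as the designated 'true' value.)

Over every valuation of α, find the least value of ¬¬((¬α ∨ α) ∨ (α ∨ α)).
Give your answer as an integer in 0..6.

Take α = 3:
¬α = ¬3 = 3
¬α ∨ α = 3 ∨ 3 = 3
α ∨ α = 3 ∨ 3 = 3
(¬α ∨ α) ∨ (α ∨ α) = 3 ∨ 3 = 3
¬((¬α ∨ α) ∨ (α ∨ α)) = ¬3 = 3
¬¬((¬α ∨ α) ∨ (α ∨ α)) = ¬3 = 3
No assignment yields a value below 3, so this is the minimum.

3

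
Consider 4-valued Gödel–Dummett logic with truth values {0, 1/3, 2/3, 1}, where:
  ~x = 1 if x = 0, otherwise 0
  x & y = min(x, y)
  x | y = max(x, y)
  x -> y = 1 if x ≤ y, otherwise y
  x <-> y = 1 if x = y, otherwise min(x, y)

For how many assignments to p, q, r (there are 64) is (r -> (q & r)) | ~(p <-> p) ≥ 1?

40

value 1: 40 assignments (counts)
value 2/3: 4 assignments
value 1/3: 8 assignments
value 0: 12 assignments
So 40 of the 64 assignments meet the threshold.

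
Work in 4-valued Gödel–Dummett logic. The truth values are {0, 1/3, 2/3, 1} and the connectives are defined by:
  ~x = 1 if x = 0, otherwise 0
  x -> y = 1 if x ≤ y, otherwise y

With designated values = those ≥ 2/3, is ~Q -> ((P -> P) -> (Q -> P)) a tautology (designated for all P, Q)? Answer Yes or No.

Yes

P = 0, Q = 0 ↦ 1
P = 0, Q = 1/3 ↦ 1
P = 0, Q = 2/3 ↦ 1
P = 0, Q = 1 ↦ 1
P = 1/3, Q = 0 ↦ 1
P = 1/3, Q = 1/3 ↦ 1
P = 1/3, Q = 2/3 ↦ 1
P = 1/3, Q = 1 ↦ 1
P = 2/3, Q = 0 ↦ 1
P = 2/3, Q = 1/3 ↦ 1
P = 2/3, Q = 2/3 ↦ 1
P = 2/3, Q = 1 ↦ 1
P = 1, Q = 0 ↦ 1
P = 1, Q = 1/3 ↦ 1
P = 1, Q = 2/3 ↦ 1
P = 1, Q = 1 ↦ 1
Every assignment gives a value ≥ 2/3.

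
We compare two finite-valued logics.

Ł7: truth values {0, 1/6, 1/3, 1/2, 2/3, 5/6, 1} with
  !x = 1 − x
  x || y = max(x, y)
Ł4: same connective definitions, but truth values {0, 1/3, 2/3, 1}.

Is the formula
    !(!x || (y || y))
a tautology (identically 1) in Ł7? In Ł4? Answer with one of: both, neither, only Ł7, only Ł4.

neither

In Ł7: at x = 0, y = 0 the value is 0 — not a tautology.
In Ł4: at x = 0, y = 0 the value is 0 — not a tautology.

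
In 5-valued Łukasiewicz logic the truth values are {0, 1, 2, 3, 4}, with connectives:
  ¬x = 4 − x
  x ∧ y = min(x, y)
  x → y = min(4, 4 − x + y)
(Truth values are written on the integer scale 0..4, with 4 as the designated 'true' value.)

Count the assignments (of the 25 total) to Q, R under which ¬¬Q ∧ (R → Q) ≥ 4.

value 4: 5 assignments (counts)
value 3: 5 assignments
value 2: 5 assignments
value 1: 5 assignments
value 0: 5 assignments
So 5 of the 25 assignments meet the threshold.

5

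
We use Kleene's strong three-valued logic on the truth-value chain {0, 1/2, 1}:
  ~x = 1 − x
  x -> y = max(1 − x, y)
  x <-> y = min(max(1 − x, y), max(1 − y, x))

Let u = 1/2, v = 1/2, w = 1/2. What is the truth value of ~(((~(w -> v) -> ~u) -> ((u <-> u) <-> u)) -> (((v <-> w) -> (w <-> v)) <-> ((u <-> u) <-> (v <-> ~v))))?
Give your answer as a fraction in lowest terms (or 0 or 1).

w -> v = 1/2 -> 1/2 = 1/2
~(w -> v) = ~1/2 = 1/2
~u = ~1/2 = 1/2
~(w -> v) -> ~u = 1/2 -> 1/2 = 1/2
u <-> u = 1/2 <-> 1/2 = 1/2
(u <-> u) <-> u = 1/2 <-> 1/2 = 1/2
(~(w -> v) -> ~u) -> ((u <-> u) <-> u) = 1/2 -> 1/2 = 1/2
v <-> w = 1/2 <-> 1/2 = 1/2
w <-> v = 1/2 <-> 1/2 = 1/2
(v <-> w) -> (w <-> v) = 1/2 -> 1/2 = 1/2
u <-> u = 1/2 <-> 1/2 = 1/2
~v = ~1/2 = 1/2
v <-> ~v = 1/2 <-> 1/2 = 1/2
(u <-> u) <-> (v <-> ~v) = 1/2 <-> 1/2 = 1/2
((v <-> w) -> (w <-> v)) <-> ((u <-> u) <-> (v <-> ~v)) = 1/2 <-> 1/2 = 1/2
((~(w -> v) -> ~u) -> ((u <-> u) <-> u)) -> (((v <-> w) -> (w <-> v)) <-> ((u <-> u) <-> (v <-> ~v))) = 1/2 -> 1/2 = 1/2
~(((~(w -> v) -> ~u) -> ((u <-> u) <-> u)) -> (((v <-> w) -> (w <-> v)) <-> ((u <-> u) <-> (v <-> ~v)))) = ~1/2 = 1/2

1/2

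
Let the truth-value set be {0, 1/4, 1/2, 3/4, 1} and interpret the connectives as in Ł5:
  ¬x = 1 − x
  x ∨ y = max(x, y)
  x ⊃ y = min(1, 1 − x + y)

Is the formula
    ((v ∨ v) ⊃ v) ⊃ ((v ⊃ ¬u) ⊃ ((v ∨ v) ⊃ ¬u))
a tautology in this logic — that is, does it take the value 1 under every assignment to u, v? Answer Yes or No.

At u = 3/4, v = 1, for instance:
v ∨ v = 1 ∨ 1 = 1
(v ∨ v) ⊃ v = 1 ⊃ 1 = 1
¬u = ¬3/4 = 1/4
v ⊃ ¬u = 1 ⊃ 1/4 = 1/4
(v ∨ v) ⊃ ¬u = 1 ⊃ 1/4 = 1/4
(v ⊃ ¬u) ⊃ ((v ∨ v) ⊃ ¬u) = 1/4 ⊃ 1/4 = 1
((v ∨ v) ⊃ v) ⊃ ((v ⊃ ¬u) ⊃ ((v ∨ v) ⊃ ¬u)) = 1 ⊃ 1 = 1
and checking the remaining 24 assignments likewise gives ≥ 1 in every case.

Yes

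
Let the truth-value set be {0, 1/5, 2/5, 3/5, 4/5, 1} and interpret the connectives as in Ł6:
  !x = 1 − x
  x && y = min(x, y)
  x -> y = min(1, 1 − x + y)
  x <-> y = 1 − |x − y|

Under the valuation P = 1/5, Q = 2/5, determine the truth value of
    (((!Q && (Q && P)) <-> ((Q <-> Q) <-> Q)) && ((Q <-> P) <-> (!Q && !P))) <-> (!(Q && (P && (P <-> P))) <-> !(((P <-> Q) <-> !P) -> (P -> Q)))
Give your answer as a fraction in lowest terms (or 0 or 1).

!Q = !2/5 = 3/5
Q && P = 2/5 && 1/5 = 1/5
!Q && (Q && P) = 3/5 && 1/5 = 1/5
Q <-> Q = 2/5 <-> 2/5 = 1
(Q <-> Q) <-> Q = 1 <-> 2/5 = 2/5
(!Q && (Q && P)) <-> ((Q <-> Q) <-> Q) = 1/5 <-> 2/5 = 4/5
Q <-> P = 2/5 <-> 1/5 = 4/5
!Q = !2/5 = 3/5
!P = !1/5 = 4/5
!Q && !P = 3/5 && 4/5 = 3/5
(Q <-> P) <-> (!Q && !P) = 4/5 <-> 3/5 = 4/5
((!Q && (Q && P)) <-> ((Q <-> Q) <-> Q)) && ((Q <-> P) <-> (!Q && !P)) = 4/5 && 4/5 = 4/5
P <-> P = 1/5 <-> 1/5 = 1
P && (P <-> P) = 1/5 && 1 = 1/5
Q && (P && (P <-> P)) = 2/5 && 1/5 = 1/5
!(Q && (P && (P <-> P))) = !1/5 = 4/5
P <-> Q = 1/5 <-> 2/5 = 4/5
!P = !1/5 = 4/5
(P <-> Q) <-> !P = 4/5 <-> 4/5 = 1
P -> Q = 1/5 -> 2/5 = 1
((P <-> Q) <-> !P) -> (P -> Q) = 1 -> 1 = 1
!(((P <-> Q) <-> !P) -> (P -> Q)) = !1 = 0
!(Q && (P && (P <-> P))) <-> !(((P <-> Q) <-> !P) -> (P -> Q)) = 4/5 <-> 0 = 1/5
(((!Q && (Q && P)) <-> ((Q <-> Q) <-> Q)) && ((Q <-> P) <-> (!Q && !P))) <-> (!(Q && (P && (P <-> P))) <-> !(((P <-> Q) <-> !P) -> (P -> Q))) = 4/5 <-> 1/5 = 2/5

2/5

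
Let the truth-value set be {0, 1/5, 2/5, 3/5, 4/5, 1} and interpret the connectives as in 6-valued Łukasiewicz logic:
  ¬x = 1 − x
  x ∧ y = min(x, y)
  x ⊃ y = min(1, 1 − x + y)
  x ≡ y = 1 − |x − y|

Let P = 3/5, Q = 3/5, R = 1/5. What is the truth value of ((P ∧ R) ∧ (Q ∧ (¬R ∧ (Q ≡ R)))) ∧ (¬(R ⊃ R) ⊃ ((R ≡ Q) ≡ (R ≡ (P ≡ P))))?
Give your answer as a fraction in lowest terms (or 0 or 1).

1/5

P ∧ R = 3/5 ∧ 1/5 = 1/5
¬R = ¬1/5 = 4/5
Q ≡ R = 3/5 ≡ 1/5 = 3/5
¬R ∧ (Q ≡ R) = 4/5 ∧ 3/5 = 3/5
Q ∧ (¬R ∧ (Q ≡ R)) = 3/5 ∧ 3/5 = 3/5
(P ∧ R) ∧ (Q ∧ (¬R ∧ (Q ≡ R))) = 1/5 ∧ 3/5 = 1/5
R ⊃ R = 1/5 ⊃ 1/5 = 1
¬(R ⊃ R) = ¬1 = 0
R ≡ Q = 1/5 ≡ 3/5 = 3/5
P ≡ P = 3/5 ≡ 3/5 = 1
R ≡ (P ≡ P) = 1/5 ≡ 1 = 1/5
(R ≡ Q) ≡ (R ≡ (P ≡ P)) = 3/5 ≡ 1/5 = 3/5
¬(R ⊃ R) ⊃ ((R ≡ Q) ≡ (R ≡ (P ≡ P))) = 0 ⊃ 3/5 = 1
((P ∧ R) ∧ (Q ∧ (¬R ∧ (Q ≡ R)))) ∧ (¬(R ⊃ R) ⊃ ((R ≡ Q) ≡ (R ≡ (P ≡ P)))) = 1/5 ∧ 1 = 1/5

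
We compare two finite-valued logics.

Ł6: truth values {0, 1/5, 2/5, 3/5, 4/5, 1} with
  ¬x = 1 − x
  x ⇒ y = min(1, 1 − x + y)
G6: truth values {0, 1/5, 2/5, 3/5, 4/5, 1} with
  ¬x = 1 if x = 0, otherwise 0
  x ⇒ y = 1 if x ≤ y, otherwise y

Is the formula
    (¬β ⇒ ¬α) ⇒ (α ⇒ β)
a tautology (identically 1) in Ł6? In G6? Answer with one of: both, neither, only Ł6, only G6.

only Ł6

In Ł6: every assignment gives 1 — tautology.
In G6: at α = 2/5, β = 1/5 the value is 1/5 — not a tautology.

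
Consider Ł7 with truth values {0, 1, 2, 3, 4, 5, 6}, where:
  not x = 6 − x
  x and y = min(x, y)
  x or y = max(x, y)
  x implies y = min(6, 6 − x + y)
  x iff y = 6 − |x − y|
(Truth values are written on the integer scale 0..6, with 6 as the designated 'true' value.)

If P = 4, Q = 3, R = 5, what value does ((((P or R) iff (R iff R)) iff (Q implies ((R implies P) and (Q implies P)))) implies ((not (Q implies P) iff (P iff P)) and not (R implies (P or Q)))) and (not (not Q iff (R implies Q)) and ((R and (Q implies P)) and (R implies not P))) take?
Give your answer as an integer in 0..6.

1

P or R = 4 or 5 = 5
R iff R = 5 iff 5 = 6
(P or R) iff (R iff R) = 5 iff 6 = 5
R implies P = 5 implies 4 = 5
Q implies P = 3 implies 4 = 6
(R implies P) and (Q implies P) = 5 and 6 = 5
Q implies ((R implies P) and (Q implies P)) = 3 implies 5 = 6
((P or R) iff (R iff R)) iff (Q implies ((R implies P) and (Q implies P))) = 5 iff 6 = 5
Q implies P = 3 implies 4 = 6
not (Q implies P) = not 6 = 0
P iff P = 4 iff 4 = 6
not (Q implies P) iff (P iff P) = 0 iff 6 = 0
P or Q = 4 or 3 = 4
R implies (P or Q) = 5 implies 4 = 5
not (R implies (P or Q)) = not 5 = 1
(not (Q implies P) iff (P iff P)) and not (R implies (P or Q)) = 0 and 1 = 0
(((P or R) iff (R iff R)) iff (Q implies ((R implies P) and (Q implies P)))) implies ((not (Q implies P) iff (P iff P)) and not (R implies (P or Q))) = 5 implies 0 = 1
not Q = not 3 = 3
R implies Q = 5 implies 3 = 4
not Q iff (R implies Q) = 3 iff 4 = 5
not (not Q iff (R implies Q)) = not 5 = 1
Q implies P = 3 implies 4 = 6
R and (Q implies P) = 5 and 6 = 5
not P = not 4 = 2
R implies not P = 5 implies 2 = 3
(R and (Q implies P)) and (R implies not P) = 5 and 3 = 3
not (not Q iff (R implies Q)) and ((R and (Q implies P)) and (R implies not P)) = 1 and 3 = 1
((((P or R) iff (R iff R)) iff (Q implies ((R implies P) and (Q implies P)))) implies ((not (Q implies P) iff (P iff P)) and not (R implies (P or Q)))) and (not (not Q iff (R implies Q)) and ((R and (Q implies P)) and (R implies not P))) = 1 and 1 = 1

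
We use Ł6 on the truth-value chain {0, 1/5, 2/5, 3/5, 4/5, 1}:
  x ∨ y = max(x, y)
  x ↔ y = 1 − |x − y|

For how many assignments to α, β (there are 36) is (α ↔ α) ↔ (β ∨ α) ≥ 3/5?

value 1: 11 assignments (counts)
value 4/5: 9 assignments (counts)
value 3/5: 7 assignments (counts)
value 2/5: 5 assignments
value 1/5: 3 assignments
value 0: 1 assignment
So 27 of the 36 assignments meet the threshold.

27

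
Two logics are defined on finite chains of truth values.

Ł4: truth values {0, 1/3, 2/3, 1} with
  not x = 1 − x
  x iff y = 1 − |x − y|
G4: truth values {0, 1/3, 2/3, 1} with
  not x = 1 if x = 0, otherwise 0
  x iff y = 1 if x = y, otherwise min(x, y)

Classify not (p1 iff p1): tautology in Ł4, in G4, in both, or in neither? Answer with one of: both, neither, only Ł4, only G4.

neither

In Ł4: at p1 = 0 the value is 0 — not a tautology.
In G4: at p1 = 0 the value is 0 — not a tautology.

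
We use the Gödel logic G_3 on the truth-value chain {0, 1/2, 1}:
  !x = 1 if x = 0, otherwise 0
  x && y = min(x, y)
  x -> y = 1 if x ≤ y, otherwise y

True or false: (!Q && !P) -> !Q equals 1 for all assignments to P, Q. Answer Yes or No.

Yes

P = 0, Q = 0 ↦ 1
P = 0, Q = 1/2 ↦ 1
P = 0, Q = 1 ↦ 1
P = 1/2, Q = 0 ↦ 1
P = 1/2, Q = 1/2 ↦ 1
P = 1/2, Q = 1 ↦ 1
P = 1, Q = 0 ↦ 1
P = 1, Q = 1/2 ↦ 1
P = 1, Q = 1 ↦ 1
Every assignment gives a value ≥ 1.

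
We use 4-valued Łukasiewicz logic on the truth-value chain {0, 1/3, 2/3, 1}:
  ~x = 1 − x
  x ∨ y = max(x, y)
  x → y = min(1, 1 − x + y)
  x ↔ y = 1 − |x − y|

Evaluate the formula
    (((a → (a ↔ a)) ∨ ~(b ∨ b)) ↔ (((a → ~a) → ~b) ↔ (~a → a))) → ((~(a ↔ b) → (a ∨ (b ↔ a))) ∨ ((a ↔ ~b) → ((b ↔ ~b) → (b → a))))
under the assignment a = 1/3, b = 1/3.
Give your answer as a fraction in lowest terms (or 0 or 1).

1

a ↔ a = 1/3 ↔ 1/3 = 1
a → (a ↔ a) = 1/3 → 1 = 1
b ∨ b = 1/3 ∨ 1/3 = 1/3
~(b ∨ b) = ~1/3 = 2/3
(a → (a ↔ a)) ∨ ~(b ∨ b) = 1 ∨ 2/3 = 1
~a = ~1/3 = 2/3
a → ~a = 1/3 → 2/3 = 1
~b = ~1/3 = 2/3
(a → ~a) → ~b = 1 → 2/3 = 2/3
~a = ~1/3 = 2/3
~a → a = 2/3 → 1/3 = 2/3
((a → ~a) → ~b) ↔ (~a → a) = 2/3 ↔ 2/3 = 1
((a → (a ↔ a)) ∨ ~(b ∨ b)) ↔ (((a → ~a) → ~b) ↔ (~a → a)) = 1 ↔ 1 = 1
a ↔ b = 1/3 ↔ 1/3 = 1
~(a ↔ b) = ~1 = 0
b ↔ a = 1/3 ↔ 1/3 = 1
a ∨ (b ↔ a) = 1/3 ∨ 1 = 1
~(a ↔ b) → (a ∨ (b ↔ a)) = 0 → 1 = 1
~b = ~1/3 = 2/3
a ↔ ~b = 1/3 ↔ 2/3 = 2/3
~b = ~1/3 = 2/3
b ↔ ~b = 1/3 ↔ 2/3 = 2/3
b → a = 1/3 → 1/3 = 1
(b ↔ ~b) → (b → a) = 2/3 → 1 = 1
(a ↔ ~b) → ((b ↔ ~b) → (b → a)) = 2/3 → 1 = 1
(~(a ↔ b) → (a ∨ (b ↔ a))) ∨ ((a ↔ ~b) → ((b ↔ ~b) → (b → a))) = 1 ∨ 1 = 1
(((a → (a ↔ a)) ∨ ~(b ∨ b)) ↔ (((a → ~a) → ~b) ↔ (~a → a))) → ((~(a ↔ b) → (a ∨ (b ↔ a))) ∨ ((a ↔ ~b) → ((b ↔ ~b) → (b → a)))) = 1 → 1 = 1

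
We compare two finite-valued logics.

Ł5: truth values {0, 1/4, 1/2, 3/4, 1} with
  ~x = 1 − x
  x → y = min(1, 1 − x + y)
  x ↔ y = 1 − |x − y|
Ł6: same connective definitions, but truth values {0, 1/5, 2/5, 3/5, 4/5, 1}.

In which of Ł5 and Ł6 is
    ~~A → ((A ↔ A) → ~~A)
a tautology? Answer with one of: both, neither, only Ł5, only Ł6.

both

In Ł5: every assignment gives 1 — tautology.
In Ł6: every assignment gives 1 — tautology.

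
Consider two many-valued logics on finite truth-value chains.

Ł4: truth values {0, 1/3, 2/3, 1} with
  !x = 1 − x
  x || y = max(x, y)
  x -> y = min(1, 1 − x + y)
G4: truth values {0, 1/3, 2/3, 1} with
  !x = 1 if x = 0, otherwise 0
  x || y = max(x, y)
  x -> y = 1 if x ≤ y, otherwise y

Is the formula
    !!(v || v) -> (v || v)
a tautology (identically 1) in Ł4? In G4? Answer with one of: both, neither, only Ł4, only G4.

only Ł4

In Ł4: every assignment gives 1 — tautology.
In G4: at v = 1/3 the value is 1/3 — not a tautology.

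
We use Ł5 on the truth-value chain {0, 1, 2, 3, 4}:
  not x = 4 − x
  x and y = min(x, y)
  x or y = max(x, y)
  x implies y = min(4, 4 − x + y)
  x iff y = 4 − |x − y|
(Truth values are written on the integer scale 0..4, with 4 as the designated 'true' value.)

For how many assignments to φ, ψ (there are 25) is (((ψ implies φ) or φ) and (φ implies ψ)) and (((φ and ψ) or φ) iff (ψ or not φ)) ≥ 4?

value 4: 3 assignments (counts)
value 3: 5 assignments
value 2: 8 assignments
value 1: 3 assignments
value 0: 6 assignments
So 3 of the 25 assignments meet the threshold.

3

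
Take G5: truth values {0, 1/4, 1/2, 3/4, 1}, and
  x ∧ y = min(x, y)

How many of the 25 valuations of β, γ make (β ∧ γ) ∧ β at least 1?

1

value 1: 1 assignment (counts)
value 3/4: 3 assignments
value 1/2: 5 assignments
value 1/4: 7 assignments
value 0: 9 assignments
So 1 of the 25 assignments meets the threshold.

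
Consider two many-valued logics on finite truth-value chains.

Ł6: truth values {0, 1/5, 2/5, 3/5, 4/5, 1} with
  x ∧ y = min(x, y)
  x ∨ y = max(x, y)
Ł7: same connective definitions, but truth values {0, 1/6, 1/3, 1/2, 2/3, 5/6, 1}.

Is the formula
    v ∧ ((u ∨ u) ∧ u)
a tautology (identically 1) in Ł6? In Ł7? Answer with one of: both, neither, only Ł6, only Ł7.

In Ł6: at u = 0, v = 0 the value is 0 — not a tautology.
In Ł7: at u = 0, v = 0 the value is 0 — not a tautology.

neither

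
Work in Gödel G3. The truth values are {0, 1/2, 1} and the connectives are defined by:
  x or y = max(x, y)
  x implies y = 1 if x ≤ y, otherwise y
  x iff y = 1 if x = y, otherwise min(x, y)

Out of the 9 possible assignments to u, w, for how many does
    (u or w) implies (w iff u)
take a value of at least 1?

3

u = 0, w = 0 ↦ 1  ≥
u = 0, w = 1/2 ↦ 0  <
u = 0, w = 1 ↦ 0  <
u = 1/2, w = 0 ↦ 0  <
u = 1/2, w = 1/2 ↦ 1  ≥
u = 1/2, w = 1 ↦ 1/2  <
u = 1, w = 0 ↦ 0  <
u = 1, w = 1/2 ↦ 1/2  <
u = 1, w = 1 ↦ 1  ≥
So 3 of the 9 assignments meet the threshold.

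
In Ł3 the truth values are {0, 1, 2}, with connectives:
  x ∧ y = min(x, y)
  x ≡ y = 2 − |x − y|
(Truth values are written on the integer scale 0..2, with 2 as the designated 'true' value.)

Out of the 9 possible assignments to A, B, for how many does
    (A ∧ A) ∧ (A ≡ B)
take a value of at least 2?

A = 0, B = 0 ↦ 0  <
A = 0, B = 1 ↦ 0  <
A = 0, B = 2 ↦ 0  <
A = 1, B = 0 ↦ 1  <
A = 1, B = 1 ↦ 1  <
A = 1, B = 2 ↦ 1  <
A = 2, B = 0 ↦ 0  <
A = 2, B = 1 ↦ 1  <
A = 2, B = 2 ↦ 2  ≥
So 1 of the 9 assignments meets the threshold.

1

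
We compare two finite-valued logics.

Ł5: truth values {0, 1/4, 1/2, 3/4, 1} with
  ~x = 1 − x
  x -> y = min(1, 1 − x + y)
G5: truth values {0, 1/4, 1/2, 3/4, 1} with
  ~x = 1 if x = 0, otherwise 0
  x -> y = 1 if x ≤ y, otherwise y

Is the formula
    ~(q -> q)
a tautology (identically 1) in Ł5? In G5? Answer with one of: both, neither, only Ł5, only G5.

neither

In Ł5: at q = 0 the value is 0 — not a tautology.
In G5: at q = 0 the value is 0 — not a tautology.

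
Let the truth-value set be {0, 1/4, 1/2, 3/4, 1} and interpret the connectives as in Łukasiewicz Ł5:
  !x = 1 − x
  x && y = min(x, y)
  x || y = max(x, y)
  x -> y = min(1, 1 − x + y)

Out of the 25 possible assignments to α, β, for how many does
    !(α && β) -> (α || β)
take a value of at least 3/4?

19

value 1: 15 assignments (counts)
value 3/4: 4 assignments (counts)
value 1/2: 3 assignments
value 1/4: 2 assignments
value 0: 1 assignment
So 19 of the 25 assignments meet the threshold.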